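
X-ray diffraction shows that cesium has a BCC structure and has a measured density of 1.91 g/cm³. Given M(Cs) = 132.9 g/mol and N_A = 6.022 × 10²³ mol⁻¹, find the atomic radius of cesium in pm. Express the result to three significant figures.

For a BCC cell (Z = 2), a³ = Z·M/(N_A·ρ) = 2 × 132.9 / (6.022 × 10²³ × 1.910) = 2.311 × 10^-22 cm³, so a = 6.137 × 10^-8 cm = 613.7 pm.
Atoms touch along the body diagonal, so √3·a = 4r, so r = 0.4330 × a = 266 pm.

266 pm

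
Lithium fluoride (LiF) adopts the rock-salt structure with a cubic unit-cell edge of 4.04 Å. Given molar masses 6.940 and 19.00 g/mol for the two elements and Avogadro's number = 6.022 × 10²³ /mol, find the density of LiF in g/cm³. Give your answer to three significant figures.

2.61 g/cm³

The rock-salt structure contains Z = 4 formula units per cell; M(LiF) = 6.940 + 19.00 = 25.94 g/mol.
a³ = (4.040 × 10^-8 cm)³ = 6.594 × 10^-23 cm³.
ρ = 4 × 25.94 / (6.022 × 10²³ × 6.594 × 10^-23) = 2.613 g/cm³.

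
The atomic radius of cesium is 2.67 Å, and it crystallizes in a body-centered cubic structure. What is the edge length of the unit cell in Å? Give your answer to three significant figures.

6.17 Å

In a BCC lattice, atoms touch along the body diagonal, so √3·a = 4r.
a = 4r/√3 = 4 × 2.67 / 1.7321 = 6.17 Å.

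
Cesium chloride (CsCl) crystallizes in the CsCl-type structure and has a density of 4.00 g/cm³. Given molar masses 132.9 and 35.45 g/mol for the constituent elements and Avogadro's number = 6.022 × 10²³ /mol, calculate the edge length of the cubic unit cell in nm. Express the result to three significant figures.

M(CsCl) = 168.35 g/mol; Z = 1 formula unit per cell.
a³ = Z·M/(N_A·ρ) = 1 × 168.35 / (6.022 × 10²³ × 4.00) = 6.989 × 10^-23 cm³, so a = 4.119 × 10^-8 cm = 0.412 nm.

0.412 nm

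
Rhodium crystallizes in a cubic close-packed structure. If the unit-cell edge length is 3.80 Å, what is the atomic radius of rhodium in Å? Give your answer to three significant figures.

In an FCC lattice, atoms touch along the face diagonal, so √2·a = 4r.
r = √2·a/4 = 1.4142 × 3.80 / 4 = 1.34 Å.

1.34 Å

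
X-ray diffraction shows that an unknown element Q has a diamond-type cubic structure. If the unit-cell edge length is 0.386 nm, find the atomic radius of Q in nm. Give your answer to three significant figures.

In a diamond cubic lattice, nearest neighbors lie along the body diagonal with √3·a = 8r.
r = √3·a/8 = 1.7321 × 0.386 / 8 = 0.0836 nm.

0.0836 nm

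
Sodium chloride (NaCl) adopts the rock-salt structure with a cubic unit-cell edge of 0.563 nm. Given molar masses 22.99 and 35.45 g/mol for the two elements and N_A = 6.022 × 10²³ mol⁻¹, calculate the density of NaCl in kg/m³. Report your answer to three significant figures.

2180 kg/m³

The rock-salt structure contains Z = 4 formula units per cell; M(NaCl) = 22.99 + 35.45 = 58.44 g/mol.
a³ = (5.630 × 10^-8 cm)³ = 1.785 × 10^-22 cm³.
ρ = 4 × 58.44 / (6.022 × 10²³ × 1.785 × 10^-22) = 2.175 g/cm³ = 2180 kg/m³.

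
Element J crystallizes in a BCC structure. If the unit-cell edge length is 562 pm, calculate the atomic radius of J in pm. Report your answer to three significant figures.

In a BCC lattice, atoms touch along the body diagonal, so √3·a = 4r.
r = √3·a/4 = 1.7321 × 562 / 4 = 243 pm.

243 pm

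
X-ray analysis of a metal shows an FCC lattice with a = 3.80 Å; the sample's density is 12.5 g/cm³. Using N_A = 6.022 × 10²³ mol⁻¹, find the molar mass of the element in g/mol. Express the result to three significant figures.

103 g/mol

An FCC cell has Z = 4 atoms; a = 3.800 × 10^-8 cm.
M = ρ·N_A·a³/Z = 12.5 × 6.022 × 10²³ × 5.487 × 10^-23 / 4 = 103 g/mol.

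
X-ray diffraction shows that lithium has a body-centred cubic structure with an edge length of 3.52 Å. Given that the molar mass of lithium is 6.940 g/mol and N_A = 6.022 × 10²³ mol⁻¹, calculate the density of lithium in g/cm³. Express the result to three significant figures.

A BCC unit cell contains Z = 2 atoms.
Cell volume: a³ = (3.52 Å)³ = (3.520 × 10^-8 cm)³ = 4.361 × 10^-23 cm³.
ρ = Z·M/(N_A·a³) = 2 × 6.940 / (6.022 × 10²³ × 4.361 × 10^-23) = 0.5285 g/cm³.

0.528 g/cm³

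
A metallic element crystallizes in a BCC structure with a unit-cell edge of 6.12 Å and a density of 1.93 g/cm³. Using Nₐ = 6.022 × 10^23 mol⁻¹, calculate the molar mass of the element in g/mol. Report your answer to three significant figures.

A BCC cell has Z = 2 atoms; a = 6.120 × 10^-8 cm.
M = ρ·N_A·a³/Z = 1.93 × 6.022 × 10²³ × 2.292 × 10^-22 / 2 = 133 g/mol.

133 g/mol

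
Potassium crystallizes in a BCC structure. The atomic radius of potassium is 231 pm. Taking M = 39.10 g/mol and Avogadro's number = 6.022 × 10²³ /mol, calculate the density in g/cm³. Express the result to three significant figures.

0.855 g/cm³

In a BCC lattice, atoms touch along the body diagonal, so √3·a = 4r, giving a = 533.5 pm = 5.335 × 10^-8 cm.
With Z = 2, ρ = Z·M/(N_A·a³) = 2 × 39.10 / (6.022 × 10²³ × 1.518 × 10^-22) = 0.8553 g/cm³.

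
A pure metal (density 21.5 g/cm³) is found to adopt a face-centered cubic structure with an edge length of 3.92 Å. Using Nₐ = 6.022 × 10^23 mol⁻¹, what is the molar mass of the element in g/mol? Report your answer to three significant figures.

195 g/mol

An FCC cell has Z = 4 atoms; a = 3.920 × 10^-8 cm.
M = ρ·N_A·a³/Z = 21.5 × 6.022 × 10²³ × 6.024 × 10^-23 / 4 = 195 g/mol.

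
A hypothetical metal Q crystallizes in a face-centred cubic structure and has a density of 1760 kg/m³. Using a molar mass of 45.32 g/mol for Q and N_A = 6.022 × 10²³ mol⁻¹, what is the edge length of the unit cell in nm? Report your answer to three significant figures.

0.555 nm

With Z = 4 atoms per FCC cell, a³ = Z·M/(N_A·ρ) = 4 × 45.32 / (6.022 × 10²³ × 1.760 g/cm³) = 1.710 × 10^-22 cm³.
a = (1.710 × 10^-22)^(1/3) = 5.551 × 10^-8 cm = 0.555 nm.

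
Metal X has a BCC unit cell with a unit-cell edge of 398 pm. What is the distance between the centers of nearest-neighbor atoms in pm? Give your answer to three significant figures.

345 pm

In a BCC structure, atoms touch along the body diagonal, so √3·a = 4r; the nearest-neighbor distance equals 2r = 0.8660·a.
d = 0.8660 × 398 = 345 pm.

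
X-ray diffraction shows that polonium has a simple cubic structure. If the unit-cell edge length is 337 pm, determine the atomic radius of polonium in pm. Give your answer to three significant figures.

169 pm

In a simple cubic lattice, atoms touch along the cell edge, so a = 2r.
r = a/2 = 337/2 = 169 pm.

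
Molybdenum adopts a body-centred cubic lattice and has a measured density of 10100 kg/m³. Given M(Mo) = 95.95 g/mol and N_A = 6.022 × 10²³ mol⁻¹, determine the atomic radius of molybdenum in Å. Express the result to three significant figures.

1.37 Å

For a BCC cell (Z = 2), a³ = Z·M/(N_A·ρ) = 2 × 95.95 / (6.022 × 10²³ × 10.10) = 3.155 × 10^-23 cm³, so a = 3.160 × 10^-8 cm = 3.160 Å.
Atoms touch along the body diagonal, so √3·a = 4r, so r = 0.4330 × a = 1.37 Å.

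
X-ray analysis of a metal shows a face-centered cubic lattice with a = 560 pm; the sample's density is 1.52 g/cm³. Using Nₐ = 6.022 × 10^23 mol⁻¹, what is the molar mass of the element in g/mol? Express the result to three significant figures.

40.2 g/mol

An FCC cell has Z = 4 atoms; a = 5.600 × 10^-8 cm.
M = ρ·N_A·a³/Z = 1.52 × 6.022 × 10²³ × 1.756 × 10^-22 / 4 = 40.2 g/mol.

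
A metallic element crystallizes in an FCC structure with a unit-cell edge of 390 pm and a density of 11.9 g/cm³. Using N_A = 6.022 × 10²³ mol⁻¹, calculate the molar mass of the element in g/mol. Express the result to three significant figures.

106 g/mol

An FCC cell has Z = 4 atoms; a = 3.900 × 10^-8 cm.
M = ρ·N_A·a³/Z = 11.9 × 6.022 × 10²³ × 5.932 × 10^-23 / 4 = 106 g/mol.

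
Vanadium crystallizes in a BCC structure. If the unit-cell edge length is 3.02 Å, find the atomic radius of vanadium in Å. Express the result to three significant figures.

In a BCC lattice, atoms touch along the body diagonal, so √3·a = 4r.
r = √3·a/4 = 1.7321 × 3.02 / 4 = 1.31 Å.

1.31 Å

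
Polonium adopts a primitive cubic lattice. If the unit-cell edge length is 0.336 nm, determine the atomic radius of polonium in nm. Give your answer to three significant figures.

In a simple cubic lattice, atoms touch along the cell edge, so a = 2r.
r = a/2 = 0.336/2 = 0.168 nm.

0.168 nm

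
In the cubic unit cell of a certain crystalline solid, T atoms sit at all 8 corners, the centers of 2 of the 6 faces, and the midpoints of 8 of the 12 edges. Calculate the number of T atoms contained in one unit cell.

Corner atoms are shared by 8 cells (1/8 each), face atoms by 2 (1/2 each), edge atoms by 4 (1/4 each).
Net atoms = 8 × 1/8 + 2 × 1/2 + 8 × 1/4 = 1 + 1 + 2 = 4.

4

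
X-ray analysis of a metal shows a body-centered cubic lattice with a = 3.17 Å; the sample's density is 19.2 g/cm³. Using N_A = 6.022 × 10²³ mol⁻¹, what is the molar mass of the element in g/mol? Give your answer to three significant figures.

184 g/mol

A BCC cell has Z = 2 atoms; a = 3.170 × 10^-8 cm.
M = ρ·N_A·a³/Z = 19.2 × 6.022 × 10²³ × 3.186 × 10^-23 / 2 = 184 g/mol.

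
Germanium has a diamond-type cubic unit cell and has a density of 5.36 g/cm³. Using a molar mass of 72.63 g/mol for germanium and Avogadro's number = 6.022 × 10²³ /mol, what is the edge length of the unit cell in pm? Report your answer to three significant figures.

With Z = 8 atoms per diamond cubic cell, a³ = Z·M/(N_A·ρ) = 8 × 72.63 / (6.022 × 10²³ × 5.360 g/cm³) = 1.800 × 10^-22 cm³.
a = (1.800 × 10^-22)^(1/3) = 5.646 × 10^-8 cm = 565 pm.

565 pm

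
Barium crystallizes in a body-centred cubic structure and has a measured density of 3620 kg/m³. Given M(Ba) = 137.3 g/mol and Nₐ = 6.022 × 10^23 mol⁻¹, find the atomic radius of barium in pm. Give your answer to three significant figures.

For a BCC cell (Z = 2), a³ = Z·M/(N_A·ρ) = 2 × 137.3 / (6.022 × 10²³ × 3.620) = 1.260 × 10^-22 cm³, so a = 5.013 × 10^-8 cm = 501.3 pm.
Atoms touch along the body diagonal, so √3·a = 4r, so r = 0.4330 × a = 217 pm.

217 pm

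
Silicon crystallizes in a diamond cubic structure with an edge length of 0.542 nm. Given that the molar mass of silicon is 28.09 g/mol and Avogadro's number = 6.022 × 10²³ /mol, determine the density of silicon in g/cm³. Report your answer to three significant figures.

A diamond cubic unit cell contains Z = 8 atoms.
Cell volume: a³ = (0.542 nm)³ = (5.420 × 10^-8 cm)³ = 1.592 × 10^-22 cm³.
ρ = Z·M/(N_A·a³) = 8 × 28.09 / (6.022 × 10²³ × 1.592 × 10^-22) = 2.344 g/cm³.

2.34 g/cm³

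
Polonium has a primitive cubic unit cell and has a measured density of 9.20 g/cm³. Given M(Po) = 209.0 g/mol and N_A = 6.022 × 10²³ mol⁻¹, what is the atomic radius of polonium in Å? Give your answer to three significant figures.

1.68 Å

For a simple cubic cell (Z = 1), a³ = Z·M/(N_A·ρ) = 1 × 209.0 / (6.022 × 10²³ × 9.200) = 3.772 × 10^-23 cm³, so a = 3.354 × 10^-8 cm = 3.354 Å.
Atoms touch along the cell edge, so a = 2r, so r = 0.5000 × a = 1.68 Å.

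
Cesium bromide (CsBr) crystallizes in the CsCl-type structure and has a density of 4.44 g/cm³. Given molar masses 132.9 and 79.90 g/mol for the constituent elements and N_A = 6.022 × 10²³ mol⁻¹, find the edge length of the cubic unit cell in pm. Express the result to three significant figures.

M(CsBr) = 212.8 g/mol; Z = 1 formula unit per cell.
a³ = Z·M/(N_A·ρ) = 1 × 212.8 / (6.022 × 10²³ × 4.44) = 7.959 × 10^-23 cm³, so a = 4.301 × 10^-8 cm = 430 pm.

430 pm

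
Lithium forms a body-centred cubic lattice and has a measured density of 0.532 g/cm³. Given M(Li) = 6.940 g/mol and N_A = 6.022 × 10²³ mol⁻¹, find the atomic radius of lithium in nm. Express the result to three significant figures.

For a BCC cell (Z = 2), a³ = Z·M/(N_A·ρ) = 2 × 6.940 / (6.022 × 10²³ × 0.5320) = 4.332 × 10^-23 cm³, so a = 3.512 × 10^-8 cm = 0.3512 nm.
Atoms touch along the body diagonal, so √3·a = 4r, so r = 0.4330 × a = 0.152 nm.

0.152 nm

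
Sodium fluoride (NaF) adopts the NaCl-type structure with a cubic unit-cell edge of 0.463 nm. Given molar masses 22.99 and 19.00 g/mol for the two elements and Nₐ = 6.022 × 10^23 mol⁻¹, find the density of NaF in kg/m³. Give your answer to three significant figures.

2810 kg/m³

The NaCl-type structure contains Z = 4 formula units per cell; M(NaF) = 22.99 + 19.00 = 41.99 g/mol.
a³ = (4.630 × 10^-8 cm)³ = 9.925 × 10^-23 cm³.
ρ = 4 × 41.99 / (6.022 × 10²³ × 9.925 × 10^-23) = 2.810 g/cm³ = 2810 kg/m³.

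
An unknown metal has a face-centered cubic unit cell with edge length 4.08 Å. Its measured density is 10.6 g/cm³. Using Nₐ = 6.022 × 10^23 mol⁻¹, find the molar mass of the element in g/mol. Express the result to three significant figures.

108 g/mol

An FCC cell has Z = 4 atoms; a = 4.080 × 10^-8 cm.
M = ρ·N_A·a³/Z = 10.6 × 6.022 × 10²³ × 6.792 × 10^-23 / 4 = 108 g/mol.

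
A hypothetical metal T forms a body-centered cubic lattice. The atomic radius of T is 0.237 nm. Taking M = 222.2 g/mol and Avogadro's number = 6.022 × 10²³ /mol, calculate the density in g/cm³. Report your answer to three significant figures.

In a BCC lattice, atoms touch along the body diagonal, so √3·a = 4r, giving a = 0.5473 nm = 5.473 × 10^-8 cm.
With Z = 2, ρ = Z·M/(N_A·a³) = 2 × 222.2 / (6.022 × 10²³ × 1.640 × 10^-22) = 4.501 g/cm³.

4.50 g/cm³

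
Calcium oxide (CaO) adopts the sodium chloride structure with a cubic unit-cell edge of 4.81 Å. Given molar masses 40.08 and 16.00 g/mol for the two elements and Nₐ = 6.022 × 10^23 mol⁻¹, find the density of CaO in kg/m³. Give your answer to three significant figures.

3350 kg/m³

The sodium chloride structure contains Z = 4 formula units per cell; M(CaO) = 40.08 + 16.00 = 56.08 g/mol.
a³ = (4.810 × 10^-8 cm)³ = 1.113 × 10^-22 cm³.
ρ = 4 × 56.08 / (6.022 × 10²³ × 1.113 × 10^-22) = 3.347 g/cm³ = 3350 kg/m³.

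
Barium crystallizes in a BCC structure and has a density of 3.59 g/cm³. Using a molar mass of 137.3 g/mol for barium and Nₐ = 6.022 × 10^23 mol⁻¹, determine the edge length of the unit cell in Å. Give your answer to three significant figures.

5.03 Å

With Z = 2 atoms per BCC cell, a³ = Z·M/(N_A·ρ) = 2 × 137.3 / (6.022 × 10²³ × 3.590 g/cm³) = 1.270 × 10^-22 cm³.
a = (1.270 × 10^-22)^(1/3) = 5.027 × 10^-8 cm = 5.03 Å.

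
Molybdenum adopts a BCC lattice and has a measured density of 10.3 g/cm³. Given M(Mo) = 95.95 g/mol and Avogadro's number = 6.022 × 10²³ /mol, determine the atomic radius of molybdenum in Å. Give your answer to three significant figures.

For a BCC cell (Z = 2), a³ = Z·M/(N_A·ρ) = 2 × 95.95 / (6.022 × 10²³ × 10.30) = 3.094 × 10^-23 cm³, so a = 3.139 × 10^-8 cm = 3.139 Å.
Atoms touch along the body diagonal, so √3·a = 4r, so r = 0.4330 × a = 1.36 Å.

1.36 Å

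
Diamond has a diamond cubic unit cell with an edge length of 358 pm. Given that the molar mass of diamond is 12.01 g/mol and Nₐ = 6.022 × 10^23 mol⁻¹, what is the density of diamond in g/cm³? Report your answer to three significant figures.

3.48 g/cm³

A diamond cubic unit cell contains Z = 8 atoms.
Cell volume: a³ = (358 pm)³ = (3.580 × 10^-8 cm)³ = 4.588 × 10^-23 cm³.
ρ = Z·M/(N_A·a³) = 8 × 12.01 / (6.022 × 10²³ × 4.588 × 10^-23) = 3.477 g/cm³.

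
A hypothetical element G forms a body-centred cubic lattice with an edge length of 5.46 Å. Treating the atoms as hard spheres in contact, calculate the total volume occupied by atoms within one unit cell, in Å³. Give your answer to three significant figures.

In a BCC lattice atoms touch along the body diagonal, so √3·a = 4r, so r = 0.4330a = 2.364 Å.
V_atoms = Z × (4/3)πr³ = 2 × (4/3)π × (2.364)³ = 111 Å³.

111 Å³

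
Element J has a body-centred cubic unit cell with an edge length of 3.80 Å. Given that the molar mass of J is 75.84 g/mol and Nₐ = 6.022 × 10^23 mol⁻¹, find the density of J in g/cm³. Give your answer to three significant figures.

4.59 g/cm³

A BCC unit cell contains Z = 2 atoms.
Cell volume: a³ = (3.80 Å)³ = (3.800 × 10^-8 cm)³ = 5.487 × 10^-23 cm³.
ρ = Z·M/(N_A·a³) = 2 × 75.84 / (6.022 × 10²³ × 5.487 × 10^-23) = 4.590 g/cm³.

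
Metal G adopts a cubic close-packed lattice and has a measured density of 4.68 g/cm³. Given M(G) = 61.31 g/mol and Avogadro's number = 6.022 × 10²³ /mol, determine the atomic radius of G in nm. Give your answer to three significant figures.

For an FCC cell (Z = 4), a³ = Z·M/(N_A·ρ) = 4 × 61.31 / (6.022 × 10²³ × 4.680) = 8.702 × 10^-23 cm³, so a = 4.431 × 10^-8 cm = 0.4431 nm.
Atoms touch along the face diagonal, so √2·a = 4r, so r = 0.3536 × a = 0.157 nm.

0.157 nm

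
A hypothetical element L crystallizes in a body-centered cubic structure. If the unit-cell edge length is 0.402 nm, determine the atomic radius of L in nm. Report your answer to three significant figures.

0.174 nm

In a BCC lattice, atoms touch along the body diagonal, so √3·a = 4r.
r = √3·a/4 = 1.7321 × 0.402 / 4 = 0.174 nm.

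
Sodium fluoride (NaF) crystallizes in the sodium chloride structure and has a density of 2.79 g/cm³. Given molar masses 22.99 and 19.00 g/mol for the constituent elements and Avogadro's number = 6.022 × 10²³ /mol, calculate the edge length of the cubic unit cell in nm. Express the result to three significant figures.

0.464 nm

M(NaF) = 41.99 g/mol; Z = 4 formula units per cell.
a³ = Z·M/(N_A·ρ) = 4 × 41.99 / (6.022 × 10²³ × 2.79) = 9.997 × 10^-23 cm³, so a = 4.641 × 10^-8 cm = 0.464 nm.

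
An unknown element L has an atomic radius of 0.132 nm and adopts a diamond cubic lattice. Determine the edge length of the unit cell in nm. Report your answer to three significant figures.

In a diamond cubic lattice, nearest neighbors lie along the body diagonal with √3·a = 8r.
a = 8r/√3 = 8 × 0.132 / 1.7321 = 0.610 nm.

0.610 nm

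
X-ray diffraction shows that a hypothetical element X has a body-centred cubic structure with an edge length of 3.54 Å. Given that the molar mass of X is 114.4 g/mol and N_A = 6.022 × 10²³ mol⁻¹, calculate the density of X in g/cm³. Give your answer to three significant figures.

A BCC unit cell contains Z = 2 atoms.
Cell volume: a³ = (3.54 Å)³ = (3.540 × 10^-8 cm)³ = 4.436 × 10^-23 cm³.
ρ = Z·M/(N_A·a³) = 2 × 114.4 / (6.022 × 10²³ × 4.436 × 10^-23) = 8.565 g/cm³.

8.56 g/cm³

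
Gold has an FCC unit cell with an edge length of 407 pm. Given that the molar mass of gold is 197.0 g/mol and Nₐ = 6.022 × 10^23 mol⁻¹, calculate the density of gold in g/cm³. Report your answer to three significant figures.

An FCC unit cell contains Z = 4 atoms.
Cell volume: a³ = (407 pm)³ = (4.070 × 10^-8 cm)³ = 6.742 × 10^-23 cm³.
ρ = Z·M/(N_A·a³) = 4 × 197.0 / (6.022 × 10²³ × 6.742 × 10^-23) = 19.41 g/cm³.

19.4 g/cm³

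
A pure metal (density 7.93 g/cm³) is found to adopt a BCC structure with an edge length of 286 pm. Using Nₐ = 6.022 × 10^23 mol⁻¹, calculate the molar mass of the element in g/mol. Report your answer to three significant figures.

55.9 g/mol

A BCC cell has Z = 2 atoms; a = 2.860 × 10^-8 cm.
M = ρ·N_A·a³/Z = 7.93 × 6.022 × 10²³ × 2.339 × 10^-23 / 2 = 55.9 g/mol.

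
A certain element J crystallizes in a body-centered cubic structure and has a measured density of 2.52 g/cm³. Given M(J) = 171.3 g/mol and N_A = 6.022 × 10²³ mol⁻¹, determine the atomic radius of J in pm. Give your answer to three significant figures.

264 pm

For a BCC cell (Z = 2), a³ = Z·M/(N_A·ρ) = 2 × 171.3 / (6.022 × 10²³ × 2.520) = 2.258 × 10^-22 cm³, so a = 6.089 × 10^-8 cm = 608.9 pm.
Atoms touch along the body diagonal, so √3·a = 4r, so r = 0.4330 × a = 264 pm.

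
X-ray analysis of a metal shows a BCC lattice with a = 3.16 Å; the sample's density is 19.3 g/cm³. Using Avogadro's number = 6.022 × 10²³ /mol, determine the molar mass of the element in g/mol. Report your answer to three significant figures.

183 g/mol

A BCC cell has Z = 2 atoms; a = 3.160 × 10^-8 cm.
M = ρ·N_A·a³/Z = 19.3 × 6.022 × 10²³ × 3.155 × 10^-23 / 2 = 183 g/mol.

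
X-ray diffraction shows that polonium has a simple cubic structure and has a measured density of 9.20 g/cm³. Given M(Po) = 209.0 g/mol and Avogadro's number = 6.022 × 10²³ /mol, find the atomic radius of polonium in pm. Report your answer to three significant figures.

168 pm

For a simple cubic cell (Z = 1), a³ = Z·M/(N_A·ρ) = 1 × 209.0 / (6.022 × 10²³ × 9.200) = 3.772 × 10^-23 cm³, so a = 3.354 × 10^-8 cm = 335.4 pm.
Atoms touch along the cell edge, so a = 2r, so r = 0.5000 × a = 168 pm.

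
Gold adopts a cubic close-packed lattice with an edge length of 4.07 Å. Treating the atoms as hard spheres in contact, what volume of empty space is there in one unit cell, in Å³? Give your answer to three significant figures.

In an FCC lattice atoms touch along the face diagonal, so √2·a = 4r, so r = 0.3536a = 1.439 Å.
V_cell = a³ = 67.42 Å³; V_atoms = 4 × (4/3)πr³ = 49.92 Å³.
Empty space = 67.42 − 49.92 = 17.5 Å³.

17.5 Å³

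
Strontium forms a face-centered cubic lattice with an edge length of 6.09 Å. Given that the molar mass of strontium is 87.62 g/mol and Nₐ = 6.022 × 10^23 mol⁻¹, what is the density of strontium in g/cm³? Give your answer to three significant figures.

An FCC unit cell contains Z = 4 atoms.
Cell volume: a³ = (6.09 Å)³ = (6.090 × 10^-8 cm)³ = 2.259 × 10^-22 cm³.
ρ = Z·M/(N_A·a³) = 4 × 87.62 / (6.022 × 10²³ × 2.259 × 10^-22) = 2.577 g/cm³.

2.58 g/cm³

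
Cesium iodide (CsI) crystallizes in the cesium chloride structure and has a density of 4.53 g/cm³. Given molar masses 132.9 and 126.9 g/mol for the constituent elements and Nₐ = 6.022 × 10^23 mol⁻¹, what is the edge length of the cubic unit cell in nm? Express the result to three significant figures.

0.457 nm

M(CsI) = 259.8 g/mol; Z = 1 formula unit per cell.
a³ = Z·M/(N_A·ρ) = 1 × 259.8 / (6.022 × 10²³ × 4.53) = 9.524 × 10^-23 cm³, so a = 4.567 × 10^-8 cm = 0.457 nm.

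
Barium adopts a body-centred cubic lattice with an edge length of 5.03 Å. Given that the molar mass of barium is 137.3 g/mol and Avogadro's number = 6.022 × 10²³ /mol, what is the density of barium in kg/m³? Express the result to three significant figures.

A BCC unit cell contains Z = 2 atoms.
Cell volume: a³ = (5.03 Å)³ = (5.030 × 10^-8 cm)³ = 1.273 × 10^-22 cm³.
ρ = Z·M/(N_A·a³) = 2 × 137.3 / (6.022 × 10²³ × 1.273 × 10^-22) = 3.583 g/cm³ = 3580 kg/m³.

3580 kg/m³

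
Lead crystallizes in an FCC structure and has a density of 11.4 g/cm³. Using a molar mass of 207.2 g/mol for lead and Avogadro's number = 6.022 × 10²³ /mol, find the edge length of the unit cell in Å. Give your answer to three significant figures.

With Z = 4 atoms per FCC cell, a³ = Z·M/(N_A·ρ) = 4 × 207.2 / (6.022 × 10²³ × 11.40 g/cm³) = 1.207 × 10^-22 cm³.
a = (1.207 × 10^-22)^(1/3) = 4.942 × 10^-8 cm = 4.94 Å.

4.94 Å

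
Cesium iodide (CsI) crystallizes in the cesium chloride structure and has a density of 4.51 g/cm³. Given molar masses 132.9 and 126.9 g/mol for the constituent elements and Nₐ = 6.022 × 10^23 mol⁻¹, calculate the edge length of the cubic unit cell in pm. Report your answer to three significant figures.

M(CsI) = 259.8 g/mol; Z = 1 formula unit per cell.
a³ = Z·M/(N_A·ρ) = 1 × 259.8 / (6.022 × 10²³ × 4.51) = 9.566 × 10^-23 cm³, so a = 4.573 × 10^-8 cm = 457 pm.

457 pm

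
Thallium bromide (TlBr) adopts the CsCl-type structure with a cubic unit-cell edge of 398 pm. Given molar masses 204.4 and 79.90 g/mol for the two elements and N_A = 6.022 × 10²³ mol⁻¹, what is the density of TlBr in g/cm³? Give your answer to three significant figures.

The CsCl-type structure contains Z = 1 formula unit per cell; M(TlBr) = 204.4 + 79.90 = 284.3 g/mol.
a³ = (3.980 × 10^-8 cm)³ = 6.304 × 10^-23 cm³.
ρ = 1 × 284.3 / (6.022 × 10²³ × 6.304 × 10^-23) = 7.488 g/cm³.

7.49 g/cm³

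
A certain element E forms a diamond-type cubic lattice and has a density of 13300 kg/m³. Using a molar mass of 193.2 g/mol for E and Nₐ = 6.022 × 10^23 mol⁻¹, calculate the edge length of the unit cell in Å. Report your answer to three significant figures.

With Z = 8 atoms per diamond cubic cell, a³ = Z·M/(N_A·ρ) = 8 × 193.2 / (6.022 × 10²³ × 13.30 g/cm³) = 1.930 × 10^-22 cm³.
a = (1.930 × 10^-22)^(1/3) = 5.779 × 10^-8 cm = 5.78 Å.

5.78 Å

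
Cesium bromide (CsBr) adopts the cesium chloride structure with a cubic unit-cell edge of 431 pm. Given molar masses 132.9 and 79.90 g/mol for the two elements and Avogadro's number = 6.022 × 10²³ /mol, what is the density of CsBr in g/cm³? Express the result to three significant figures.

4.41 g/cm³

The cesium chloride structure contains Z = 1 formula unit per cell; M(CsBr) = 132.9 + 79.90 = 212.8 g/mol.
a³ = (4.310 × 10^-8 cm)³ = 8.006 × 10^-23 cm³.
ρ = 1 × 212.8 / (6.022 × 10²³ × 8.006 × 10^-23) = 4.414 g/cm³.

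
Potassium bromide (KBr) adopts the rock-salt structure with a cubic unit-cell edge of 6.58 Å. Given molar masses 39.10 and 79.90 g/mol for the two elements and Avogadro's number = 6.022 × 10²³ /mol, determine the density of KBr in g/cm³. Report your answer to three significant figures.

The rock-salt structure contains Z = 4 formula units per cell; M(KBr) = 39.10 + 79.90 = 119.0 g/mol.
a³ = (6.580 × 10^-8 cm)³ = 2.849 × 10^-22 cm³.
ρ = 4 × 119.0 / (6.022 × 10²³ × 2.849 × 10^-22) = 2.775 g/cm³.

2.77 g/cm³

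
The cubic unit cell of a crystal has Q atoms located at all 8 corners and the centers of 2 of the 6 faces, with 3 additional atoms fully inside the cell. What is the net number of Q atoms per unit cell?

5

Corner atoms are shared by 8 cells (1/8 each), face atoms by 2 (1/2 each), interior atoms are unshared.
Net atoms = 8 × 1/8 + 2 × 1/2 + 3 = 1 + 1 + 3 = 5.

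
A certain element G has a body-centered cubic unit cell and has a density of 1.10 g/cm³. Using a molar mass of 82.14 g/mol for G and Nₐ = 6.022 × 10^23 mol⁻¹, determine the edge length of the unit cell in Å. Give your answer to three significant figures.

6.28 Å

With Z = 2 atoms per BCC cell, a³ = Z·M/(N_A·ρ) = 2 × 82.14 / (6.022 × 10²³ × 1.100 g/cm³) = 2.480 × 10^-22 cm³.
a = (2.480 × 10^-22)^(1/3) = 6.283 × 10^-8 cm = 6.28 Å.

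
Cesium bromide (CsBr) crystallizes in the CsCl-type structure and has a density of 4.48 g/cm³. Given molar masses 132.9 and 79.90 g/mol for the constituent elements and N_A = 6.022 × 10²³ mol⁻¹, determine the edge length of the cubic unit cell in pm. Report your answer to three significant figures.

429 pm

M(CsBr) = 212.8 g/mol; Z = 1 formula unit per cell.
a³ = Z·M/(N_A·ρ) = 1 × 212.8 / (6.022 × 10²³ × 4.48) = 7.888 × 10^-23 cm³, so a = 4.289 × 10^-8 cm = 429 pm.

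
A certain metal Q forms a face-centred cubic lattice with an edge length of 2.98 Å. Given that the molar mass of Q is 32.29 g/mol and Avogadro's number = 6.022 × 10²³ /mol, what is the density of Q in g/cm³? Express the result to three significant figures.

8.10 g/cm³

An FCC unit cell contains Z = 4 atoms.
Cell volume: a³ = (2.98 Å)³ = (2.980 × 10^-8 cm)³ = 2.646 × 10^-23 cm³.
ρ = Z·M/(N_A·a³) = 4 × 32.29 / (6.022 × 10²³ × 2.646 × 10^-23) = 8.105 g/cm³.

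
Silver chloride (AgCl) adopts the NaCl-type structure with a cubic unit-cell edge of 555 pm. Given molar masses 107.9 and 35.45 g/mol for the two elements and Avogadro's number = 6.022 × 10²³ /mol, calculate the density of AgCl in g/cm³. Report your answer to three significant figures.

5.57 g/cm³

The NaCl-type structure contains Z = 4 formula units per cell; M(AgCl) = 107.9 + 35.45 = 143.35 g/mol.
a³ = (5.550 × 10^-8 cm)³ = 1.710 × 10^-22 cm³.
ρ = 4 × 143.35 / (6.022 × 10²³ × 1.710 × 10^-22) = 5.570 g/cm³.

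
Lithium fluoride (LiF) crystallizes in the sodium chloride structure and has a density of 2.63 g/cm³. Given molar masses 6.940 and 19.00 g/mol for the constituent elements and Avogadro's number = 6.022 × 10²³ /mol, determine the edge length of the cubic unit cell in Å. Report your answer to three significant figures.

M(LiF) = 25.94 g/mol; Z = 4 formula units per cell.
a³ = Z·M/(N_A·ρ) = 4 × 25.94 / (6.022 × 10²³ × 2.63) = 6.551 × 10^-23 cm³, so a = 4.031 × 10^-8 cm = 4.03 Å.

4.03 Å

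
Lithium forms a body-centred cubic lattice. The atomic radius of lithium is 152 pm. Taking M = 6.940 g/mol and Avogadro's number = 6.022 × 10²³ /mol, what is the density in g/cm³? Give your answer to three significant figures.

In a BCC lattice, atoms touch along the body diagonal, so √3·a = 4r, giving a = 351.0 pm = 3.510 × 10^-8 cm.
With Z = 2, ρ = Z·M/(N_A·a³) = 2 × 6.940 / (6.022 × 10²³ × 4.325 × 10^-23) = 0.5329 g/cm³.

0.533 g/cm³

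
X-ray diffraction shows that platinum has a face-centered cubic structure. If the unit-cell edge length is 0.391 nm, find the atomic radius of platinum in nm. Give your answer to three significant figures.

In an FCC lattice, atoms touch along the face diagonal, so √2·a = 4r.
r = √2·a/4 = 1.4142 × 0.391 / 4 = 0.138 nm.

0.138 nm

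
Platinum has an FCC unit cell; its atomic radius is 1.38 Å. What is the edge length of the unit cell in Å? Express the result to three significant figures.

In an FCC lattice, atoms touch along the face diagonal, so √2·a = 4r.
a = 4r/√2 = 4 × 1.38 / 1.4142 = 3.90 Å.

3.90 Å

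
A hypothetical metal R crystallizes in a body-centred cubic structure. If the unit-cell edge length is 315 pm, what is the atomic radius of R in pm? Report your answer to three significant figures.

136 pm

In a BCC lattice, atoms touch along the body diagonal, so √3·a = 4r.
r = √3·a/4 = 1.7321 × 315 / 4 = 136 pm.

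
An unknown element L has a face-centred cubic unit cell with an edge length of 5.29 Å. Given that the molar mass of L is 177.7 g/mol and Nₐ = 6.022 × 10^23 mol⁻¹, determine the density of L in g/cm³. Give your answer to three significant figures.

7.97 g/cm³

An FCC unit cell contains Z = 4 atoms.
Cell volume: a³ = (5.29 Å)³ = (5.290 × 10^-8 cm)³ = 1.480 × 10^-22 cm³.
ρ = Z·M/(N_A·a³) = 4 × 177.7 / (6.022 × 10²³ × 1.480 × 10^-22) = 7.973 g/cm³.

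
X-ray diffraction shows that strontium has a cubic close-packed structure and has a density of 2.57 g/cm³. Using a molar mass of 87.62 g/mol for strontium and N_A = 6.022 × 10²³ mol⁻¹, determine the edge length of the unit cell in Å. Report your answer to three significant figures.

With Z = 4 atoms per FCC cell, a³ = Z·M/(N_A·ρ) = 4 × 87.62 / (6.022 × 10²³ × 2.570 g/cm³) = 2.265 × 10^-22 cm³.
a = (2.265 × 10^-22)^(1/3) = 6.095 × 10^-8 cm = 6.10 Å.

6.10 Å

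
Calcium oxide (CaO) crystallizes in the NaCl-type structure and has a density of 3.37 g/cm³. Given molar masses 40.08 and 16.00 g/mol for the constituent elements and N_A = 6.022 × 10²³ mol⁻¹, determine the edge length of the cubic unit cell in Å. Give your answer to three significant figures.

M(CaO) = 56.08 g/mol; Z = 4 formula units per cell.
a³ = Z·M/(N_A·ρ) = 4 × 56.08 / (6.022 × 10²³ × 3.37) = 1.105 × 10^-22 cm³, so a = 4.799 × 10^-8 cm = 4.80 Å.

4.80 Å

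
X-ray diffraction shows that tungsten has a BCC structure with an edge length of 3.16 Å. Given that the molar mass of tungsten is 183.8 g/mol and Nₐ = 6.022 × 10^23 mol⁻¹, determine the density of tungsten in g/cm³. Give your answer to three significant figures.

A BCC unit cell contains Z = 2 atoms.
Cell volume: a³ = (3.16 Å)³ = (3.160 × 10^-8 cm)³ = 3.155 × 10^-23 cm³.
ρ = Z·M/(N_A·a³) = 2 × 183.8 / (6.022 × 10²³ × 3.155 × 10^-23) = 19.35 g/cm³.

19.3 g/cm³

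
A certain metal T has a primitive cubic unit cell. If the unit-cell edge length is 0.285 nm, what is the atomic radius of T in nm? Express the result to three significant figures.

0.143 nm

In a simple cubic lattice, atoms touch along the cell edge, so a = 2r.
r = a/2 = 0.285/2 = 0.143 nm.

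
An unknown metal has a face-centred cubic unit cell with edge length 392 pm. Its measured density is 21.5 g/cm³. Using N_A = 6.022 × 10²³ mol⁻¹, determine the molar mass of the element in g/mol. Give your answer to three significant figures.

195 g/mol

An FCC cell has Z = 4 atoms; a = 3.920 × 10^-8 cm.
M = ρ·N_A·a³/Z = 21.5 × 6.022 × 10²³ × 6.024 × 10^-23 / 4 = 195 g/mol.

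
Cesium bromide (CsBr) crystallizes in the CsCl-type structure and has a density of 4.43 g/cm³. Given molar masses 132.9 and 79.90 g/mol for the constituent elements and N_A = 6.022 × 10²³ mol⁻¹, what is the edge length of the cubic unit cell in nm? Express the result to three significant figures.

M(CsBr) = 212.8 g/mol; Z = 1 formula unit per cell.
a³ = Z·M/(N_A·ρ) = 1 × 212.8 / (6.022 × 10²³ × 4.43) = 7.977 × 10^-23 cm³, so a = 4.305 × 10^-8 cm = 0.430 nm.

0.430 nm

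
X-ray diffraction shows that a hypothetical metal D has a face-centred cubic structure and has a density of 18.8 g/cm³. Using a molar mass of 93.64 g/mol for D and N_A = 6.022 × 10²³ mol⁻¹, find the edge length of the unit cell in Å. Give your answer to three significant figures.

3.21 Å

With Z = 4 atoms per FCC cell, a³ = Z·M/(N_A·ρ) = 4 × 93.64 / (6.022 × 10²³ × 18.80 g/cm³) = 3.308 × 10^-23 cm³.
a = (3.308 × 10^-23)^(1/3) = 3.210 × 10^-8 cm = 3.21 Å.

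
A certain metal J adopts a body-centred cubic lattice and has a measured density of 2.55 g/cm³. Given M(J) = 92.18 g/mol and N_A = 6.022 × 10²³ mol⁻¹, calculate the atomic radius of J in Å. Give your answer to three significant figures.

2.14 Å

For a BCC cell (Z = 2), a³ = Z·M/(N_A·ρ) = 2 × 92.18 / (6.022 × 10²³ × 2.550) = 1.201 × 10^-22 cm³, so a = 4.933 × 10^-8 cm = 4.933 Å.
Atoms touch along the body diagonal, so √3·a = 4r, so r = 0.4330 × a = 2.14 Å.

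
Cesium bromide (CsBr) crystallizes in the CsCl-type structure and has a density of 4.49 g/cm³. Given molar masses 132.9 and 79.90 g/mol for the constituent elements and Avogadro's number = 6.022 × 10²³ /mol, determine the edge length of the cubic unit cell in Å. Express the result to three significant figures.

M(CsBr) = 212.8 g/mol; Z = 1 formula unit per cell.
a³ = Z·M/(N_A·ρ) = 1 × 212.8 / (6.022 × 10²³ × 4.49) = 7.870 × 10^-23 cm³, so a = 4.285 × 10^-8 cm = 4.29 Å.

4.29 Å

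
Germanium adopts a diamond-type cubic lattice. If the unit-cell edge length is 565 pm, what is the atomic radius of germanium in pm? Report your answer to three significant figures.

122 pm

In a diamond cubic lattice, nearest neighbors lie along the body diagonal with √3·a = 8r.
r = √3·a/8 = 1.7321 × 565 / 8 = 122 pm.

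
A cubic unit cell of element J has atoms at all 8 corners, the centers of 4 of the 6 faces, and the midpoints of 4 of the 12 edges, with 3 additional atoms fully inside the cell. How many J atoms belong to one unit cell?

Corner atoms are shared by 8 cells (1/8 each), face atoms by 2 (1/2 each), edge atoms by 4 (1/4 each), interior atoms are unshared.
Net atoms = 8 × 1/8 + 4 × 1/2 + 4 × 1/4 + 3 = 1 + 2 + 1 + 3 = 7.

7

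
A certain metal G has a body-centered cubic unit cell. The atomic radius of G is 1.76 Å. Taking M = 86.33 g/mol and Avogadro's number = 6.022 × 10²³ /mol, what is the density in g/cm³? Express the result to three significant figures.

In a BCC lattice, atoms touch along the body diagonal, so √3·a = 4r, giving a = 4.065 Å = 4.065 × 10^-8 cm.
With Z = 2, ρ = Z·M/(N_A·a³) = 2 × 86.33 / (6.022 × 10²³ × 6.715 × 10^-23) = 4.270 g/cm³.

4.27 g/cm³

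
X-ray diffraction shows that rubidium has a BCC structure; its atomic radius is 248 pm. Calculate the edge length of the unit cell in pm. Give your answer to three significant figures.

573 pm

In a BCC lattice, atoms touch along the body diagonal, so √3·a = 4r.
a = 4r/√3 = 4 × 248 / 1.7321 = 573 pm.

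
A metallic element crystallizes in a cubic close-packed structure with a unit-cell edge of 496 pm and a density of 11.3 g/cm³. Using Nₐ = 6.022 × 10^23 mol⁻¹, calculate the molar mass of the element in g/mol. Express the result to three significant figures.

208 g/mol

An FCC cell has Z = 4 atoms; a = 4.960 × 10^-8 cm.
M = ρ·N_A·a³/Z = 11.3 × 6.022 × 10²³ × 1.220 × 10^-22 / 4 = 208 g/mol.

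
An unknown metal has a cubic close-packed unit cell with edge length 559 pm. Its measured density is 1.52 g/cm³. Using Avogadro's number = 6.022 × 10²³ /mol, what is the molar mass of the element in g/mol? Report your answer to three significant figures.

An FCC cell has Z = 4 atoms; a = 5.590 × 10^-8 cm.
M = ρ·N_A·a³/Z = 1.52 × 6.022 × 10²³ × 1.747 × 10^-22 / 4 = 40.0 g/mol.

40.0 g/mol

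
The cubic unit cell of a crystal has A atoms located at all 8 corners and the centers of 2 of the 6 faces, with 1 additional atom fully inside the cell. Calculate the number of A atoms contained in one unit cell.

3

Corner atoms are shared by 8 cells (1/8 each), face atoms by 2 (1/2 each), interior atoms are unshared.
Net atoms = 8 × 1/8 + 2 × 1/2 + 1 = 1 + 1 + 1 = 3.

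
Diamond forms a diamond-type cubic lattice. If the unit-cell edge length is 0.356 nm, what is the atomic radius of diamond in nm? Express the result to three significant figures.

0.0771 nm

In a diamond cubic lattice, nearest neighbors lie along the body diagonal with √3·a = 8r.
r = √3·a/8 = 1.7321 × 0.356 / 8 = 0.0771 nm.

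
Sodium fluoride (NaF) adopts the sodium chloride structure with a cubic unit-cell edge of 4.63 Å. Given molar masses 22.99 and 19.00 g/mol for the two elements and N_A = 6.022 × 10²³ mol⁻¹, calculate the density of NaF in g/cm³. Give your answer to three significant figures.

The sodium chloride structure contains Z = 4 formula units per cell; M(NaF) = 22.99 + 19.00 = 41.99 g/mol.
a³ = (4.630 × 10^-8 cm)³ = 9.925 × 10^-23 cm³.
ρ = 4 × 41.99 / (6.022 × 10²³ × 9.925 × 10^-23) = 2.810 g/cm³.

2.81 g/cm³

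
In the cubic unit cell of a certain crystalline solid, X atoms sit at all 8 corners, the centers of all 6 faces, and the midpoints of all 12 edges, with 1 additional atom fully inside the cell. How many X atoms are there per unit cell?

Corner atoms are shared by 8 cells (1/8 each), face atoms by 2 (1/2 each), edge atoms by 4 (1/4 each), interior atoms are unshared.
Net atoms = 8 × 1/8 + 6 × 1/2 + 12 × 1/4 + 1 = 1 + 3 + 3 + 1 = 8.

8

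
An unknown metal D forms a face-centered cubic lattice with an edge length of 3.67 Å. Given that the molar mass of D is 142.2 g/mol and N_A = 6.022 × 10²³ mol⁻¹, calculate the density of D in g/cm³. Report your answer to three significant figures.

An FCC unit cell contains Z = 4 atoms.
Cell volume: a³ = (3.67 Å)³ = (3.670 × 10^-8 cm)³ = 4.943 × 10^-23 cm³.
ρ = Z·M/(N_A·a³) = 4 × 142.2 / (6.022 × 10²³ × 4.943 × 10^-23) = 19.11 g/cm³.

19.1 g/cm³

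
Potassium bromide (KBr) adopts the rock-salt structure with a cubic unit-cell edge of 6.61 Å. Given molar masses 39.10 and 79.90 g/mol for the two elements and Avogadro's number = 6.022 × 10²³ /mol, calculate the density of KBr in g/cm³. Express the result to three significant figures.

2.74 g/cm³

The rock-salt structure contains Z = 4 formula units per cell; M(KBr) = 39.10 + 79.90 = 119.0 g/mol.
a³ = (6.610 × 10^-8 cm)³ = 2.888 × 10^-22 cm³.
ρ = 4 × 119.0 / (6.022 × 10²³ × 2.888 × 10^-22) = 2.737 g/cm³.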